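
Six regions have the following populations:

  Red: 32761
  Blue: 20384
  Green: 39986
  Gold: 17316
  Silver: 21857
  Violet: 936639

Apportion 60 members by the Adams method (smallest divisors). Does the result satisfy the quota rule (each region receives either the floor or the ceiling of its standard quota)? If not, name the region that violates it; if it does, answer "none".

Standard quotas: Red 1.839, Blue 1.144, Green 2.244, Gold 0.972, Silver 1.227, Violet 52.574.
Adams allocation: Red 2, Blue 2, Green 3, Gold 1, Silver 2, Violet 50.
Violet has quota 52.574 (lower 52, upper 53) but receives 50 — outside the quota interval.

Violet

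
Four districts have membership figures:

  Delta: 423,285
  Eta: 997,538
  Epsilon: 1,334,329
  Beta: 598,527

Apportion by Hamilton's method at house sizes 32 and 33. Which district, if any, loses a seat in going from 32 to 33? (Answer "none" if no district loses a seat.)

At 32 seats: Delta 4, Eta 9, Epsilon 13, Beta 6.
At 33 seats: Delta 4, Eta 10, Epsilon 13, Beta 6.
No district's allocation decreased.

none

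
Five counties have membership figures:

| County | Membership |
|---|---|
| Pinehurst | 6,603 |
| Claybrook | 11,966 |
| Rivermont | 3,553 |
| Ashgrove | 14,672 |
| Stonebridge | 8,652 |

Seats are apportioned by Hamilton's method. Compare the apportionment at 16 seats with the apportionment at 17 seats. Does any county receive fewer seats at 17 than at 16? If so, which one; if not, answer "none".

At 16 seats: Pinehurst 3, Claybrook 4, Rivermont 1, Ashgrove 5, Stonebridge 3.
At 17 seats: Pinehurst 2, Claybrook 5, Rivermont 1, Ashgrove 6, Stonebridge 3.
Pinehurst drops from 3 to 2.

Pinehurst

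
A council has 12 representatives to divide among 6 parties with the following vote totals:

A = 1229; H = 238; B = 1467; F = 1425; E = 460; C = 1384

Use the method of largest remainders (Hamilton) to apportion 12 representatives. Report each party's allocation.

A 2, H 0, B 3, F 3, E 1, C 3

The standard divisor is 6203/12 ≈ 516.917.
Standard quotas: A 2.378, H 0.460, B 2.838, F 2.757, E 0.890, C 2.677.
Lower quotas: A 2, H 0, B 2, F 2, E 0, C 2 (sum 8, leaving 4 seats).
Remainders in descending order: E 0.890, B 0.838, F 0.757, C 0.677, H 0.460, A 0.378.
Largest remainders: E, B, F, C receive the extra seats.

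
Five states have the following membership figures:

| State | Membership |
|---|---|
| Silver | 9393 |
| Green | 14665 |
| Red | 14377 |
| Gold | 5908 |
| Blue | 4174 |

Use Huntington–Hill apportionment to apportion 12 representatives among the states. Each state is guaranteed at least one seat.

Silver: 2; Green: 4; Red: 3; Gold: 2; Blue: 1

With divisor 4164: modified quotas Silver 2.256, Green 3.522, Red 3.453, Gold 1.419, Blue 1.002.
Geometric-mean thresholds: Silver √(2·3)=2.449, Green √(3·4)=3.464, Red √(3·4)=3.464, Gold √(1·2)=1.414, Blue √(1·2)=1.414.
Each quota rounded against its threshold gives Silver 2, Green 4, Red 3, Gold 2, Blue 1 (total 12).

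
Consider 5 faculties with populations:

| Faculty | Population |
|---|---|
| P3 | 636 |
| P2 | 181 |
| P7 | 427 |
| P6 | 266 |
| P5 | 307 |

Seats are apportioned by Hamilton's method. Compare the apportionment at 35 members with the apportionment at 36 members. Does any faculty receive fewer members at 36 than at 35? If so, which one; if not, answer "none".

At 35 seats: P3 12, P2 4, P7 8, P6 5, P5 6.
At 36 seats: P3 13, P2 4, P7 8, P6 5, P5 6.
No faculty's allocation decreased.

none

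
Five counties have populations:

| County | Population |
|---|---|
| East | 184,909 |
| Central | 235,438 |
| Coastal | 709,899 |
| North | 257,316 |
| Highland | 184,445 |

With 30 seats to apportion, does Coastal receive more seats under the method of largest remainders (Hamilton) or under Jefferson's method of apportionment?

Jefferson

Hamilton: East 4, Central 4, Coastal 14, North 5, Highland 3.
Jefferson: East 3, Central 4, Coastal 15, North 5, Highland 3.
Coastal gets 14 under Hamilton and 15 under Jefferson.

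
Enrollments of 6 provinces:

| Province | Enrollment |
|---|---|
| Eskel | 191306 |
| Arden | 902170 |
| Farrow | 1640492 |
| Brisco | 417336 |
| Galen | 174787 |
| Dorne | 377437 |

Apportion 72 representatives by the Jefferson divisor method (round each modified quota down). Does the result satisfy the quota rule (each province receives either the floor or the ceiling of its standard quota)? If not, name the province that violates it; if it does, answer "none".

Standard quotas: Eskel 3.719, Arden 17.539, Farrow 31.893, Brisco 8.113, Galen 3.398, Dorne 7.338.
Jefferson allocation: Eskel 3, Arden 18, Farrow 33, Brisco 8, Galen 3, Dorne 7.
Farrow has quota 31.893 (lower 31, upper 32) but receives 33 — outside the quota interval.

Farrow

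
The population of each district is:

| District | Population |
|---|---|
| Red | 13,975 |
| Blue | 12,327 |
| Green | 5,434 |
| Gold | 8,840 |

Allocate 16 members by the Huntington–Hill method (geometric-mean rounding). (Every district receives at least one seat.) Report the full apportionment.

With divisor 2551.7: modified quotas Red 5.477, Blue 4.831, Green 2.130, Gold 3.464.
Geometric-mean thresholds: Red √(5·6)=5.477, Blue √(4·5)=4.472, Green √(2·3)=2.449, Gold √(3·4)=3.464.
Each quota rounded against its threshold gives Red 5, Blue 5, Green 2, Gold 4 (total 16).

Red: 5; Blue: 5; Green: 2; Gold: 4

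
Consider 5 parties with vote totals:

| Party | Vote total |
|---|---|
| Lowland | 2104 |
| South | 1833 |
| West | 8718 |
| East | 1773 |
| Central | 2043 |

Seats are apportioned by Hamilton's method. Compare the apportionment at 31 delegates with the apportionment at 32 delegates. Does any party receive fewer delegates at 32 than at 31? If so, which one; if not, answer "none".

none

At 31 seats: Lowland 4, South 4, West 16, East 3, Central 4.
At 32 seats: Lowland 4, South 4, West 17, East 3, Central 4.
No party's allocation decreased.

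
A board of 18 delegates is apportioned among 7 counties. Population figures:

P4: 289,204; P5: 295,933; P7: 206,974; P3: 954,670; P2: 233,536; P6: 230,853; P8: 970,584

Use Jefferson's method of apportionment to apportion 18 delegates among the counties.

P4: 1, P5: 2, P7: 1, P3: 6, P2: 1, P6: 1, P8: 6

Standard divisor 3181754/18 ≈ 176764.111; standard quotas: P4 1.636, P5 1.674, P7 1.171, P3 5.401, P2 1.321, P6 1.306, P8 5.491.
Rounding down gives 1, 1, 1, 5, 1, 1, 5 = 15 seats, so the divisor must be adjusted.
With modified divisor 146300: modified quotas P4 1.977, P5 2.023, P7 1.415, P3 6.525, P2 1.596, P6 1.578, P8 6.634.
Rounding down: P4 1, P5 2, P7 1, P3 6, P2 1, P6 1, P8 6 (total 18).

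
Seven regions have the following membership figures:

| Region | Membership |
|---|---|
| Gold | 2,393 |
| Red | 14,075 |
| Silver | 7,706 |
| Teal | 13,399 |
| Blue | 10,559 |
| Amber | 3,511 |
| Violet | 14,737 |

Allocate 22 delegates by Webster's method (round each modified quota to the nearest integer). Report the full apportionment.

Standard divisor 66380/22 ≈ 3017.273; standard quotas: Gold 0.793, Red 4.665, Silver 2.554, Teal 4.441, Blue 3.500, Amber 1.164, Violet 4.884.
Rounding to the nearest integer gives Gold 1, Red 5, Silver 3, Teal 4, Blue 3, Amber 1, Violet 5 — total 22, matching the house size, so no adjustment is needed.

Gold=1, Red=5, Silver=3, Teal=4, Blue=3, Amber=1, Violet=5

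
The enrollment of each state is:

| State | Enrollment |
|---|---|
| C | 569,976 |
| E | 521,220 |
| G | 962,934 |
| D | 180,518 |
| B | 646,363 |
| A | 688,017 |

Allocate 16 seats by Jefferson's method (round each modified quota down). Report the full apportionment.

C 3; E 2; G 5; D 0; B 3; A 3

Standard divisor 3569028/16 ≈ 223064.25; standard quotas: C 2.555, E 2.337, G 4.317, D 0.809, B 2.898, A 3.084.
Rounding down gives 2, 2, 4, 0, 2, 3 = 13 seats, so the divisor must be adjusted.
With modified divisor 185300: modified quotas C 3.076, E 2.813, G 5.197, D 0.974, B 3.488, A 3.713.
Rounding down: C 3, E 2, G 5, D 0, B 3, A 3 (total 16).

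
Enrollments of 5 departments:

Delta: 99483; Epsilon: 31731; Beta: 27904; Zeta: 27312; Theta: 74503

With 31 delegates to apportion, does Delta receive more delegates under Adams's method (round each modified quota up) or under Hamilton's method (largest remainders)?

Hamilton

Adams: Delta 11, Epsilon 4, Beta 4, Zeta 3, Theta 9.
Hamilton: Delta 12, Epsilon 4, Beta 3, Zeta 3, Theta 9.
Delta gets 11 under Adams and 12 under Hamilton.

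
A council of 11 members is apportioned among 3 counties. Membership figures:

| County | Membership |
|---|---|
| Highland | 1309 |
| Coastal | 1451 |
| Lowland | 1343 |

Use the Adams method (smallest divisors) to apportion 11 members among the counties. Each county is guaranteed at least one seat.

Highland 3, Coastal 4, Lowland 4

Standard divisor 4103/11 ≈ 373; standard quotas: Highland 3.509, Coastal 3.890, Lowland 3.601.
Rounding up gives 4, 4, 4 = 12 seats, so the divisor must be adjusted.
With modified divisor 440: modified quotas Highland 2.975, Coastal 3.298, Lowland 3.052.
Rounding up: Highland 3, Coastal 4, Lowland 4 (total 11).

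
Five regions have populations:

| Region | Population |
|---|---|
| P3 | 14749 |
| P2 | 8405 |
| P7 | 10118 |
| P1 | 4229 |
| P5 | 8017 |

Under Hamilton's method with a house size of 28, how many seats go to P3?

The standard divisor is 45518/28 ≈ 1625.643.
Standard quotas: P3 9.0727, P2 5.1703, P7 6.2240, P1 2.6014, P5 4.9316.
Lower quotas: P3 9, P2 5, P7 6, P1 2, P5 4 (sum 26, leaving 2 seats).
Remainders in descending order: P5 0.9316, P1 0.6014, P7 0.2240, P2 0.1703, P3 0.0727.
Largest remainders: P5, P1 receive the extra seats.
P3 receives 9.

9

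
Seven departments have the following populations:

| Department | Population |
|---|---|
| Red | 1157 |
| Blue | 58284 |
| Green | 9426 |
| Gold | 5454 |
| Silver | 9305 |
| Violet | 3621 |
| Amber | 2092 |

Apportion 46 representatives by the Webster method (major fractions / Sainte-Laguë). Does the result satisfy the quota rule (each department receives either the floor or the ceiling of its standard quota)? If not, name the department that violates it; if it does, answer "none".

Blue

Standard quotas: Red 0.596, Blue 30.010, Green 4.853, Gold 2.808, Silver 4.791, Violet 1.864, Amber 1.077.
Webster allocation: Red 1, Blue 29, Green 5, Gold 3, Silver 5, Violet 2, Amber 1.
Blue has quota 30.010 (lower 30, upper 31) but receives 29 — outside the quota interval.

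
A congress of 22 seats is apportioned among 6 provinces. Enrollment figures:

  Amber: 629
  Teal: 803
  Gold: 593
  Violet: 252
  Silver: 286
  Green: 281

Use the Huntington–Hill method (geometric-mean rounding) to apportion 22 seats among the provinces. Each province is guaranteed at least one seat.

Amber 5, Teal 6, Gold 5, Violet 2, Silver 2, Green 2

With divisor 128: modified quotas Amber 4.914, Teal 6.273, Gold 4.633, Violet 1.969, Silver 2.234, Green 2.195.
Geometric-mean thresholds: Amber √(4·5)=4.472, Teal √(6·7)=6.481, Gold √(4·5)=4.472, Violet √(1·2)=1.414, Silver √(2·3)=2.449, Green √(2·3)=2.449.
Each quota rounded against its threshold gives Amber 5, Teal 6, Gold 5, Violet 2, Silver 2, Green 2 (total 22).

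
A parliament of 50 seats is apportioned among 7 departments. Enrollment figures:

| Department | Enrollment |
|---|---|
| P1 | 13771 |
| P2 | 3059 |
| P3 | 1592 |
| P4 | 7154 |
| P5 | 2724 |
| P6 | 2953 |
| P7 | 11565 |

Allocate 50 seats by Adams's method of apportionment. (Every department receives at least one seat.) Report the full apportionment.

Standard divisor 42818/50 ≈ 856.36; standard quotas: P1 16.081, P2 3.572, P3 1.859, P4 8.354, P5 3.181, P6 3.448, P7 13.505.
Rounding up gives 17, 4, 2, 9, 4, 4, 14 = 54 seats, so the divisor must be adjusted.
With modified divisor 915.05: modified quotas P1 15.049, P2 3.343, P3 1.740, P4 7.818, P5 2.977, P6 3.227, P7 12.639.
Rounding up: P1 16, P2 4, P3 2, P4 8, P5 3, P6 4, P7 13 (total 50).

P1 16; P2 4; P3 2; P4 8; P5 3; P6 4; P7 13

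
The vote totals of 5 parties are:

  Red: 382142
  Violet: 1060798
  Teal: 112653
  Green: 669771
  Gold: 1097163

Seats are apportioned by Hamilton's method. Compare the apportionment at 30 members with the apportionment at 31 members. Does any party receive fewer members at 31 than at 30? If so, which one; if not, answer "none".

none

At 30 seats: Red 3, Violet 10, Teal 1, Green 6, Gold 10.
At 31 seats: Red 4, Violet 10, Teal 1, Green 6, Gold 10.
No party's allocation decreased.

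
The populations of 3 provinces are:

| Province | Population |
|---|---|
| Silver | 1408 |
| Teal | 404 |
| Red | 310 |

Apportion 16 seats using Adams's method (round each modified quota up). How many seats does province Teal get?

Standard divisor 2122/16 ≈ 132.625; standard quotas: Silver 10.616, Teal 3.046, Red 2.337.
Rounding up gives 11, 4, 3 = 18 seats, so the divisor must be adjusted.
With modified divisor 150: modified quotas Silver 9.387, Teal 2.693, Red 2.067.
Rounding up: Silver 10, Teal 3, Red 3 (total 16).
Teal receives 3.

3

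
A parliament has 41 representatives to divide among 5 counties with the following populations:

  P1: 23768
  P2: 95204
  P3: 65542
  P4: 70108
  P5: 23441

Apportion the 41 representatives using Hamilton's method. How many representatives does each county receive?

P1 4, P2 14, P3 10, P4 10, P5 3

The standard divisor is 278063/41 ≈ 6782.024.
Standard quotas: P1 3.5046, P2 14.0377, P3 9.6641, P4 10.3373, P5 3.4563.
Lower quotas: P1 3, P2 14, P3 9, P4 10, P5 3 (sum 39, leaving 2 seats).
Remainders in descending order: P3 0.6641, P1 0.5046, P5 0.4563, P4 0.3373, P2 0.0377.
Largest remainders: P3, P1 receive the extra seats.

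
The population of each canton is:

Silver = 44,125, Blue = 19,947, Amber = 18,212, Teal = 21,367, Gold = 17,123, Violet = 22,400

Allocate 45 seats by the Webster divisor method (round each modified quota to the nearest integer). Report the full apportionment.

Silver=14, Blue=6, Amber=6, Teal=7, Gold=5, Violet=7

Standard divisor 143174/45 ≈ 3181.644; standard quotas: Silver 13.869, Blue 6.269, Amber 5.724, Teal 6.716, Gold 5.382, Violet 7.040.
Rounding to the nearest integer gives Silver 14, Blue 6, Amber 6, Teal 7, Gold 5, Violet 7 — total 45, matching the house size, so no adjustment is needed.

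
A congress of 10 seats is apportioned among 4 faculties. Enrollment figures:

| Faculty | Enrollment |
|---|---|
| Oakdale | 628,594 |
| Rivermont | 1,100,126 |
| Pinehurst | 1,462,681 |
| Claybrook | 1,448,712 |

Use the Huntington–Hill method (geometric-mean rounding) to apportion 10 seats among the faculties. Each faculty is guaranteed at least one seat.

With divisor 446804: modified quotas Oakdale 1.407, Rivermont 2.462, Pinehurst 3.274, Claybrook 3.242.
Geometric-mean thresholds: Oakdale √(1·2)=1.414, Rivermont √(2·3)=2.449, Pinehurst √(3·4)=3.464, Claybrook √(3·4)=3.464.
Each quota rounded against its threshold gives Oakdale 1, Rivermont 3, Pinehurst 3, Claybrook 3 (total 10).

Oakdale 1; Rivermont 3; Pinehurst 3; Claybrook 3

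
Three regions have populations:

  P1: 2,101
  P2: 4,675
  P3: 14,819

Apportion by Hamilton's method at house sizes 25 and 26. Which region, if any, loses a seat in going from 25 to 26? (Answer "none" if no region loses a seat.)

P1

At 25 seats: P1 3, P2 5, P3 17.
At 26 seats: P1 2, P2 6, P3 18.
P1 drops from 3 to 2.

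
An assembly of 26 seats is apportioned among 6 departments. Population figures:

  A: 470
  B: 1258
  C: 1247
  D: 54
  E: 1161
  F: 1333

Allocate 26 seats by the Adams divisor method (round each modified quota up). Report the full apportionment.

A 2, B 6, C 6, D 1, E 5, F 6

Standard divisor 5523/26 ≈ 212.423; standard quotas: A 2.213, B 5.922, C 5.870, D 0.254, E 5.466, F 6.275.
Rounding up gives 3, 6, 6, 1, 6, 7 = 29 seats, so the divisor must be adjusted.
With modified divisor 240: modified quotas A 1.958, B 5.242, C 5.196, D 0.225, E 4.838, F 5.554.
Rounding up: A 2, B 6, C 6, D 1, E 5, F 6 (total 26).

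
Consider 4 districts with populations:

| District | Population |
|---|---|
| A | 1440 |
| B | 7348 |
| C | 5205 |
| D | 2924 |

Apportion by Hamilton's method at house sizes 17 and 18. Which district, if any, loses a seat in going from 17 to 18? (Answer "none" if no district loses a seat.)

At 17 seats: A 2, B 7, C 5, D 3.
At 18 seats: A 1, B 8, C 6, D 3.
A drops from 2 to 1.

A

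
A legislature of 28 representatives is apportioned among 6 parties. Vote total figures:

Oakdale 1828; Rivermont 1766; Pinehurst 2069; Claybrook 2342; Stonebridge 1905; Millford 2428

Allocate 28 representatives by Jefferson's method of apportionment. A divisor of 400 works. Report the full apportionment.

Oakdale: 4; Rivermont: 4; Pinehurst: 5; Claybrook: 5; Stonebridge: 4; Millford: 6

With modified divisor 400: modified quotas Oakdale 4.570, Rivermont 4.415, Pinehurst 5.173, Claybrook 5.855, Stonebridge 4.763, Millford 6.070.
Rounding down: Oakdale 4, Rivermont 4, Pinehurst 5, Claybrook 5, Stonebridge 4, Millford 6 (total 28).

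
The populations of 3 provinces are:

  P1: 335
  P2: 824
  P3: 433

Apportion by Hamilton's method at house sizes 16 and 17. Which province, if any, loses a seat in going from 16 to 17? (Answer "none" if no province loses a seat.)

At 16 seats: P1 4, P2 8, P3 4.
At 17 seats: P1 3, P2 9, P3 5.
P1 drops from 4 to 3.

P1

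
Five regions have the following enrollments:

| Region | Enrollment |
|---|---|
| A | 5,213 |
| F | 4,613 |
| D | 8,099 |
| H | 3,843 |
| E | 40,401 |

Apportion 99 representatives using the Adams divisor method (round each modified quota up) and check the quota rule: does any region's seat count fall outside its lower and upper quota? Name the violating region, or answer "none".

E

Standard quotas: A 8.301, F 7.346, D 12.897, H 6.120, E 64.336.
Adams allocation: A 9, F 8, D 13, H 6, E 63.
E has quota 64.336 (lower 64, upper 65) but receives 63 — outside the quota interval.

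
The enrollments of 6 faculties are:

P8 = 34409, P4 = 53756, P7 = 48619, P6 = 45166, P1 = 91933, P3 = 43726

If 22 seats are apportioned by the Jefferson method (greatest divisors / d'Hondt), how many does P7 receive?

Standard divisor 317609/22 ≈ 14436.773; standard quotas: P8 2.383, P4 3.724, P7 3.368, P6 3.129, P1 6.368, P3 3.029.
Rounding down gives 2, 3, 3, 3, 6, 3 = 20 seats, so the divisor must be adjusted.
With modified divisor 12600: modified quotas P8 2.731, P4 4.266, P7 3.859, P6 3.585, P1 7.296, P3 3.470.
Rounding down: P8 2, P4 4, P7 3, P6 3, P1 7, P3 3 (total 22).
P7 receives 3.

3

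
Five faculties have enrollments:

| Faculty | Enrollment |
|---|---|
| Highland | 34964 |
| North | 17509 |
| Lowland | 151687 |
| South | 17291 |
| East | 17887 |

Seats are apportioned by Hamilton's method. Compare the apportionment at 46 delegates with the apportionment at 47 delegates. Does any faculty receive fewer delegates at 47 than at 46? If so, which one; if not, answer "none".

At 46 seats: Highland 7, North 3, Lowland 29, South 3, East 4.
At 47 seats: Highland 7, North 3, Lowland 30, South 3, East 4.
No faculty's allocation decreased.

none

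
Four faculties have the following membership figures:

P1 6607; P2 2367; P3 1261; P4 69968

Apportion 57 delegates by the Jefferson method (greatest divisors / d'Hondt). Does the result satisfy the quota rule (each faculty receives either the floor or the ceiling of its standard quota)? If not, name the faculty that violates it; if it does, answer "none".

P4

Standard quotas: P1 4.696, P2 1.682, P3 0.896, P4 49.726.
Jefferson allocation: P1 4, P2 1, P3 0, P4 52.
P4 has quota 49.726 (lower 49, upper 50) but receives 52 — outside the quota interval.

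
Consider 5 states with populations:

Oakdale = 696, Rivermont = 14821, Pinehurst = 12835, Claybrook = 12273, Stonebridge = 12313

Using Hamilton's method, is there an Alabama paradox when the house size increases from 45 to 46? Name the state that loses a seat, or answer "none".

At 45 seats: Oakdale 1, Rivermont 13, Pinehurst 11, Claybrook 10, Stonebridge 10.
At 46 seats: Oakdale 0, Rivermont 13, Pinehurst 11, Claybrook 11, Stonebridge 11.
Oakdale drops from 1 to 0.

Oakdale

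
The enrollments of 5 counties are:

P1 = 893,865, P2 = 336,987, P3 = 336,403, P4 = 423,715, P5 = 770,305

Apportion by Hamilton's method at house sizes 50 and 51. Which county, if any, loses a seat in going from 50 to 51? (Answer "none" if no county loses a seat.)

none

At 50 seats: P1 16, P2 6, P3 6, P4 8, P5 14.
At 51 seats: P1 17, P2 6, P3 6, P4 8, P5 14.
No county's allocation decreased.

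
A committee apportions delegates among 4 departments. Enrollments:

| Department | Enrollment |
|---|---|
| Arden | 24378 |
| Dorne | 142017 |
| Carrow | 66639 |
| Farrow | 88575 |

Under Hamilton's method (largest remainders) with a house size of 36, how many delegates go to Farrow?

10

The standard divisor is 321609/36 ≈ 8933.583.
Standard quotas: Arden 2.7288, Dorne 15.8970, Carrow 7.4594, Farrow 9.9148.
Lower quotas: Arden 2, Dorne 15, Carrow 7, Farrow 9 (sum 33, leaving 3 seats).
Remainders in descending order: Farrow 0.9148, Dorne 0.8970, Arden 0.7288, Carrow 0.4594.
Largest remainders: Farrow, Dorne, Arden receive the extra seats.
Farrow receives 10.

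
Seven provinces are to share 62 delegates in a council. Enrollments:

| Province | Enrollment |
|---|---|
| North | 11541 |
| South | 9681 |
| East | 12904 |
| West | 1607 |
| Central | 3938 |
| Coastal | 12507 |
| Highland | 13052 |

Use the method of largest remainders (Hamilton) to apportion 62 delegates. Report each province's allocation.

North: 11, South: 9, East: 12, West: 2, Central: 4, Coastal: 12, Highland: 12

Total 65230; standard divisor 65230/62 ≈ 1052.097.
Standard quotas: North 10.9695, South 9.2016, East 12.2650, West 1.5274, Central 3.7430, Coastal 11.8877, Highland 12.4057.
Lower quotas: North 10, South 9, East 12, West 1, Central 3, Coastal 11, Highland 12 (sum 58, leaving 4 seats).
Remainders in descending order: North 0.9695, Coastal 0.8877, Central 0.7430, West 0.5274, Highland 0.4057, East 0.2650, South 0.2016.
Largest remainders: North, Coastal, Central, West receive the extra seats.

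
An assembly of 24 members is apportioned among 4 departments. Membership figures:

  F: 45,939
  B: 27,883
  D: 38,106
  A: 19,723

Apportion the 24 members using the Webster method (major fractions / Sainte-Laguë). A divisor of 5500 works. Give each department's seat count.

With modified divisor 5500: modified quotas F 8.353, B 5.070, D 6.928, A 3.586.
Rounding to the nearest integer: F 8, B 5, D 7, A 4 (total 24).

F 8, B 5, D 7, A 4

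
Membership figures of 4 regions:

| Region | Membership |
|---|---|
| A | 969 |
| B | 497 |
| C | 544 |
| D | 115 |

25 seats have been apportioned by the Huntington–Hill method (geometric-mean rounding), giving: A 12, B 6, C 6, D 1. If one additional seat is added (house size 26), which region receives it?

Priority for the next seat is population ÷ (√(s·(s+1))).
Priorities: A 77.582, B 76.689, C 83.941, D 81.317.
Highest priority: C.

C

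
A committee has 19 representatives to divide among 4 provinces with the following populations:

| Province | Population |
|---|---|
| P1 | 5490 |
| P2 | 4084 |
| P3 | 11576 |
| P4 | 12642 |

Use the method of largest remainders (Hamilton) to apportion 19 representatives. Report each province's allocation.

Standard divisor: 33792 ÷ 19 ≈ 1778.526.
Standard quotas: P1 3.0868, P2 2.2963, P3 6.5088, P4 7.1081.
Lower quotas: P1 3, P2 2, P3 6, P4 7 (sum 18, leaving 1 seat).
Remainders in descending order: P3 0.5088, P2 0.2963, P4 0.1081, P1 0.0868.
Largest remainder: P3 receives the extra seat.

P1=3, P2=2, P3=7, P4=7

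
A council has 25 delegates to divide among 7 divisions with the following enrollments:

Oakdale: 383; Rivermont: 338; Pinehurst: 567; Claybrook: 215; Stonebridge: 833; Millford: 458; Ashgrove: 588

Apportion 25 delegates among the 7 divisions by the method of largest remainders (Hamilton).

The standard divisor is 3382/25 ≈ 135.28.
Standard quotas: Oakdale 2.831, Rivermont 2.499, Pinehurst 4.191, Claybrook 1.589, Stonebridge 6.158, Millford 3.386, Ashgrove 4.347.
Lower quotas: Oakdale 2, Rivermont 2, Pinehurst 4, Claybrook 1, Stonebridge 6, Millford 3, Ashgrove 4 (sum 22, leaving 3 seats).
Remainders in descending order: Oakdale 0.831, Claybrook 0.589, Rivermont 0.499, Millford 0.386, Ashgrove 0.347, Pinehurst 0.191, Stonebridge 0.158.
Largest remainders: Oakdale, Claybrook, Rivermont receive the extra seats.

Oakdale: 3, Rivermont: 3, Pinehurst: 4, Claybrook: 2, Stonebridge: 6, Millford: 3, Ashgrove: 4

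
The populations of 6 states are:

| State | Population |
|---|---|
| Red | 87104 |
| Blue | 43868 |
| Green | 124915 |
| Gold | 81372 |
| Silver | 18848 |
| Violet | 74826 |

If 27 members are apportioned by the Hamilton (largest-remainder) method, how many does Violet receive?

5

The standard divisor is 430933/27 ≈ 15960.481.
Standard quotas: Red 5.4575, Blue 2.7485, Green 7.8265, Gold 5.0983, Silver 1.1809, Violet 4.6882.
Lower quotas: Red 5, Blue 2, Green 7, Gold 5, Silver 1, Violet 4 (sum 24, leaving 3 seats).
Remainders in descending order: Green 0.8265, Blue 0.7485, Violet 0.6882, Red 0.4575, Silver 0.1809, Gold 0.0983.
Largest remainders: Green, Blue, Violet receive the extra seats.
Violet receives 5.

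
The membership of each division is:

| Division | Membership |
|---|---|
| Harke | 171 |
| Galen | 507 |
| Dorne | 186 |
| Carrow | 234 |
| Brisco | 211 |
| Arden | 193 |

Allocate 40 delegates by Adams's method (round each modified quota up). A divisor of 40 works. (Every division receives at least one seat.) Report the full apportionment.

With modified divisor 40: modified quotas Harke 4.275, Galen 12.675, Dorne 4.650, Carrow 5.850, Brisco 5.275, Arden 4.825.
Rounding up: Harke 5, Galen 13, Dorne 5, Carrow 6, Brisco 6, Arden 5 (total 40).

Harke=5, Galen=13, Dorne=5, Carrow=6, Brisco=6, Arden=5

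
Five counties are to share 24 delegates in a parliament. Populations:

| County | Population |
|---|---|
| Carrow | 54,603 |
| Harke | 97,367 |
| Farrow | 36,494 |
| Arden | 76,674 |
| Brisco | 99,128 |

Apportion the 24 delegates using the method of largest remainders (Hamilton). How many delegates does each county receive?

Carrow 4, Harke 6, Farrow 2, Arden 5, Brisco 7

The standard divisor is 364266/24 ≈ 15177.75.
Standard quotas: Carrow 3.5976, Harke 6.4151, Farrow 2.4044, Arden 5.0517, Brisco 6.5311.
Lower quotas: Carrow 3, Harke 6, Farrow 2, Arden 5, Brisco 6 (sum 22, leaving 2 seats).
Remainders in descending order: Carrow 0.5976, Brisco 0.5311, Harke 0.4151, Farrow 0.4044, Arden 0.0517.
The surplus seats go to Carrow, Brisco.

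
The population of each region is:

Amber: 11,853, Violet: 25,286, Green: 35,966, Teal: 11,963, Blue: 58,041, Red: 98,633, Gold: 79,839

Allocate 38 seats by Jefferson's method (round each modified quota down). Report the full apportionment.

Amber=1, Violet=3, Green=4, Teal=1, Blue=7, Red=12, Gold=10

Standard divisor 321581/38 ≈ 8462.658; standard quotas: Amber 1.401, Violet 2.988, Green 4.250, Teal 1.414, Blue 6.858, Red 11.655, Gold 9.434.
Rounding down gives 1, 2, 4, 1, 6, 11, 9 = 34 seats, so the divisor must be adjusted.
With modified divisor 7800: modified quotas Amber 1.520, Violet 3.242, Green 4.611, Teal 1.534, Blue 7.441, Red 12.645, Gold 10.236.
Rounding down: Amber 1, Violet 3, Green 4, Teal 1, Blue 7, Red 12, Gold 10 (total 38).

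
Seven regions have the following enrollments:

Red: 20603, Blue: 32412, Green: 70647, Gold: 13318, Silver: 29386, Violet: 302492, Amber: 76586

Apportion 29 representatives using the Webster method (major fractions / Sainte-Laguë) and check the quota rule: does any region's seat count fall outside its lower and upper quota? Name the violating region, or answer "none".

Standard quotas: Red 1.095, Blue 1.723, Green 3.756, Gold 0.708, Silver 1.562, Violet 16.083, Amber 4.072.
Webster allocation: Red 1, Blue 2, Green 4, Gold 1, Silver 2, Violet 15, Amber 4.
Violet has quota 16.083 (lower 16, upper 17) but receives 15 — outside the quota interval.

Violet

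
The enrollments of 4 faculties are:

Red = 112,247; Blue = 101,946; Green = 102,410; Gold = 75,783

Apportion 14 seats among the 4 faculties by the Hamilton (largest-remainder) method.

Red 4, Blue 3, Green 4, Gold 3

The standard divisor is 392386/14 ≈ 28027.571.
Standard quotas: Red 4.0049, Blue 3.6373, Green 3.6539, Gold 2.7039.
Lower quotas: Red 4, Blue 3, Green 3, Gold 2 (sum 12, leaving 2 seats).
Remainders in descending order: Gold 0.7039, Green 0.6539, Blue 0.6373, Red 0.0049.
The surplus seats go to Gold, Green.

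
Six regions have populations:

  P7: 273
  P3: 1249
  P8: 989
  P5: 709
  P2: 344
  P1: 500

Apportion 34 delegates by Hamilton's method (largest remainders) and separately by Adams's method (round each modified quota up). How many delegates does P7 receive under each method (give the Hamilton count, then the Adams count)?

Hamilton: P7 2, P3 11, P8 8, P5 6, P2 3, P1 4.
Adams: P7 3, P3 10, P8 8, P5 6, P2 3, P1 4.
P7 gets 2 under Hamilton and 3 under Adams.

2 and 3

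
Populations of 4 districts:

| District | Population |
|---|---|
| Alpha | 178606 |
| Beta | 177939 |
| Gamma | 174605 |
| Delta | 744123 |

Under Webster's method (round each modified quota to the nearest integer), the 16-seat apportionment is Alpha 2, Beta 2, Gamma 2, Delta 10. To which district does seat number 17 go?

Alpha

Priority for the next seat is population ÷ (current seats + 0.5).
Priorities: Alpha 71442.400, Beta 71175.600, Gamma 69842.000, Delta 70868.857.
Highest priority: Alpha.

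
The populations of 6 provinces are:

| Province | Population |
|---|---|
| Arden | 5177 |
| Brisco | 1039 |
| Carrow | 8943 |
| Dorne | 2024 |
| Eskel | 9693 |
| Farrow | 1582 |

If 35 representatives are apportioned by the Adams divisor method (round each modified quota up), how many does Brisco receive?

2

Standard divisor 28458/35 ≈ 813.086; standard quotas: Arden 6.367, Brisco 1.278, Carrow 10.999, Dorne 2.489, Eskel 11.921, Farrow 1.946.
Rounding up gives 7, 2, 11, 3, 12, 2 = 37 seats, so the divisor must be adjusted.
With modified divisor 890: modified quotas Arden 5.817, Brisco 1.167, Carrow 10.048, Dorne 2.274, Eskel 10.891, Farrow 1.778.
Rounding up: Arden 6, Brisco 2, Carrow 11, Dorne 3, Eskel 11, Farrow 2 (total 35).
Brisco receives 2.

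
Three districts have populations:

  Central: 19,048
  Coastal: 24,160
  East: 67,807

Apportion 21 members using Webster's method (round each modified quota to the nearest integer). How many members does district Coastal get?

4

Standard divisor 111015/21 ≈ 5286.429; standard quotas: Central 3.603, Coastal 4.570, East 12.827.
Rounding to the nearest integer gives 4, 5, 13 = 22 seats, so the divisor must be adjusted.
With modified divisor 5400: modified quotas Central 3.527, Coastal 4.474, East 12.557.
Rounding to the nearest integer: Central 4, Coastal 4, East 13 (total 21).
Coastal receives 4.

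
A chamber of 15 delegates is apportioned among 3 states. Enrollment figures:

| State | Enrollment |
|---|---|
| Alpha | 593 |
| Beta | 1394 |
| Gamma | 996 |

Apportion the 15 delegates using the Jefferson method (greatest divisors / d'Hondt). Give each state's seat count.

Alpha=3, Beta=7, Gamma=5

Standard divisor 2983/15 ≈ 198.867; standard quotas: Alpha 2.982, Beta 7.010, Gamma 5.008.
Rounding down gives 2, 7, 5 = 14 seats, so the divisor must be adjusted.
With modified divisor 190: modified quotas Alpha 3.121, Beta 7.337, Gamma 5.242.
Rounding down: Alpha 3, Beta 7, Gamma 5 (total 15).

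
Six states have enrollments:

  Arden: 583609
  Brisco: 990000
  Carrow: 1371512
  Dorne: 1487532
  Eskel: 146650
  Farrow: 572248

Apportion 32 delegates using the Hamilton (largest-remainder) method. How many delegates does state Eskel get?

1

Total 5151551; standard divisor 5151551/32 ≈ 160985.969.
Standard quotas: Arden 3.6252, Brisco 6.1496, Carrow 8.5195, Dorne 9.2401, Eskel 0.9109, Farrow 3.5546.
Lower quotas: Arden 3, Brisco 6, Carrow 8, Dorne 9, Eskel 0, Farrow 3 (sum 29, leaving 3 seats).
Remainders in descending order: Eskel 0.9109, Arden 0.6252, Farrow 0.5546, Carrow 0.5195, Dorne 0.2401, Brisco 0.1496.
The surplus seats go to Eskel, Arden, Farrow.
Eskel receives 1.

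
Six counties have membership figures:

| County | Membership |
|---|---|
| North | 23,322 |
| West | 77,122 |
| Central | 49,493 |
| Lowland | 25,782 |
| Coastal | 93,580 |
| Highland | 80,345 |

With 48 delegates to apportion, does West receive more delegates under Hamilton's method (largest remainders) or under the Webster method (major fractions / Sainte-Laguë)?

Hamilton

Hamilton: North 3, West 11, Central 7, Lowland 3, Coastal 13, Highland 11.
Webster: North 3, West 10, Central 7, Lowland 4, Coastal 13, Highland 11.
West gets 11 under Hamilton and 10 under Webster.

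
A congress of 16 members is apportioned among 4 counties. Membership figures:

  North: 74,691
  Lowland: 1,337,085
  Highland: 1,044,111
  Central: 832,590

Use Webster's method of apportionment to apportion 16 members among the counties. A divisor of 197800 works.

North: 0, Lowland: 7, Highland: 5, Central: 4

With modified divisor 197800: modified quotas North 0.378, Lowland 6.760, Highland 5.279, Central 4.209.
Rounding to the nearest integer: North 0, Lowland 7, Highland 5, Central 4 (total 16).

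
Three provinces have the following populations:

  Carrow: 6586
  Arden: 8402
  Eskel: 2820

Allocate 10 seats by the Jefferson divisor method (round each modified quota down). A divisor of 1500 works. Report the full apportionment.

Carrow=4, Arden=5, Eskel=1

With modified divisor 1500: modified quotas Carrow 4.391, Arden 5.601, Eskel 1.880.
Rounding down: Carrow 4, Arden 5, Eskel 1 (total 10).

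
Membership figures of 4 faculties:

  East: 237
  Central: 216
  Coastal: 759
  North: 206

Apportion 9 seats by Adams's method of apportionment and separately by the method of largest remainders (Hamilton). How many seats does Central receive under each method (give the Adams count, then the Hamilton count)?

2 and 1

Adams: East 2, Central 2, Coastal 4, North 1.
Hamilton: East 2, Central 1, Coastal 5, North 1.
Central gets 2 under Adams and 1 under Hamilton.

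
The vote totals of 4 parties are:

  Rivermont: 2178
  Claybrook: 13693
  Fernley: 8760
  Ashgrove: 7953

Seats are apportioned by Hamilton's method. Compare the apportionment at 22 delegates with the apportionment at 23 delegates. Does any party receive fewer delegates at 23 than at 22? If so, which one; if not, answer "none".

At 22 seats: Rivermont 2, Claybrook 9, Fernley 6, Ashgrove 5.
At 23 seats: Rivermont 1, Claybrook 10, Fernley 6, Ashgrove 6.
Rivermont drops from 2 to 1.

Rivermont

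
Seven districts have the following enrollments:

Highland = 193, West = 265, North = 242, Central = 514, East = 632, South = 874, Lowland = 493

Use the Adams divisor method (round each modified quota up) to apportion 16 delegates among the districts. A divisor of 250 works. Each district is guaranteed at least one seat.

Highland=1; West=2; North=1; Central=3; East=3; South=4; Lowland=2

With modified divisor 250: modified quotas Highland 0.772, West 1.060, North 0.968, Central 2.056, East 2.528, South 3.496, Lowland 1.972.
Rounding up: Highland 1, West 2, North 1, Central 3, East 3, South 4, Lowland 2 (total 16).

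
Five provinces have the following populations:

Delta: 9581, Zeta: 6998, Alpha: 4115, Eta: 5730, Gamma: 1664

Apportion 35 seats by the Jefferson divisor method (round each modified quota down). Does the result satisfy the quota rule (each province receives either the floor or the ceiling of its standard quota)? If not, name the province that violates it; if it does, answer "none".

none

Standard quotas: Delta 11.939, Zeta 8.720, Alpha 5.128, Eta 7.140, Gamma 2.073.
Jefferson allocation: Delta 12, Zeta 9, Alpha 5, Eta 7, Gamma 2.
Every allocation lies between the lower and upper quota.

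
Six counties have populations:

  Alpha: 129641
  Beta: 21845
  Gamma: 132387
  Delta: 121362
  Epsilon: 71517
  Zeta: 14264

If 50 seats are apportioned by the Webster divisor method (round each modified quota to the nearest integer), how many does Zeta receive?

Standard divisor 491016/50 ≈ 9820.32; standard quotas: Alpha 13.201, Beta 2.224, Gamma 13.481, Delta 12.358, Epsilon 7.283, Zeta 1.452.
Rounding to the nearest integer gives 13, 2, 13, 12, 7, 1 = 48 seats, so the divisor must be adjusted.
With modified divisor 9660: modified quotas Alpha 13.420, Beta 2.261, Gamma 13.705, Delta 12.563, Epsilon 7.403, Zeta 1.477.
Rounding to the nearest integer: Alpha 13, Beta 2, Gamma 14, Delta 13, Epsilon 7, Zeta 1 (total 50).
Zeta receives 1.

1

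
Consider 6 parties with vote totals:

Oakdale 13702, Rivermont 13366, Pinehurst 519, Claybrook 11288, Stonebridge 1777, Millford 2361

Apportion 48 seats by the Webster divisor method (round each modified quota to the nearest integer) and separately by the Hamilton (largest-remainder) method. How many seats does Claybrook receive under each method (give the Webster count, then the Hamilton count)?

12 and 13

Webster: Oakdale 15, Rivermont 15, Pinehurst 1, Claybrook 12, Stonebridge 2, Millford 3.
Hamilton: Oakdale 15, Rivermont 15, Pinehurst 0, Claybrook 13, Stonebridge 2, Millford 3.
Claybrook gets 12 under Webster and 13 under Hamilton.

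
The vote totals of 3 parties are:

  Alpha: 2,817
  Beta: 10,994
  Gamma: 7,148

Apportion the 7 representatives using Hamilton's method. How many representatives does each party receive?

Alpha 1, Beta 4, Gamma 2

Total 20959; standard divisor 20959/7 ≈ 2994.143.
Standard quotas: Alpha 0.9408, Beta 3.6718, Gamma 2.3873.
Lower quotas: Alpha 0, Beta 3, Gamma 2 (sum 5, leaving 2 seats).
Remainders in descending order: Alpha 0.9408, Beta 0.6718, Gamma 0.3873.
Largest remainders: Alpha, Beta receive the extra seats.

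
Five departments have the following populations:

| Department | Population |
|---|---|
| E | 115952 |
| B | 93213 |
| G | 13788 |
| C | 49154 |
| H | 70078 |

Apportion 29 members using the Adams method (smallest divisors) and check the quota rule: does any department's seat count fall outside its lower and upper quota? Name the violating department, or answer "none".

Standard quotas: E 9.827, B 7.900, G 1.169, C 4.166, H 5.939.
Adams allocation: E 9, B 8, G 2, C 4, H 6.
Every allocation lies between the lower and upper quota.

none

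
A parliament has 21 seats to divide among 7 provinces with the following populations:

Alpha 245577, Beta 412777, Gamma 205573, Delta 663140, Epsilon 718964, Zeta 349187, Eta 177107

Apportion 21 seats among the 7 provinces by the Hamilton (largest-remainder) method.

The standard divisor is 2772325/21 ≈ 132015.476.
Standard quotas: Alpha 1.8602, Beta 3.1267, Gamma 1.5572, Delta 5.0232, Epsilon 5.4461, Zeta 2.6450, Eta 1.3416.
Lower quotas: Alpha 1, Beta 3, Gamma 1, Delta 5, Epsilon 5, Zeta 2, Eta 1 (sum 18, leaving 3 seats).
Remainders in descending order: Alpha 0.8602, Zeta 0.6450, Gamma 0.5572, Epsilon 0.4461, Eta 0.3416, Beta 0.1267, Delta 0.0232.
Largest remainders: Alpha, Zeta, Gamma receive the extra seats.

Alpha 2; Beta 3; Gamma 2; Delta 5; Epsilon 5; Zeta 3; Eta 1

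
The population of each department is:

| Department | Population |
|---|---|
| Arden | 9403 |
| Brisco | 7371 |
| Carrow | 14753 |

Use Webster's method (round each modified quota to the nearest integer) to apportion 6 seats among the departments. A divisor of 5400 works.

Arden 2, Brisco 1, Carrow 3

With modified divisor 5400: modified quotas Arden 1.741, Brisco 1.365, Carrow 2.732.
Rounding to the nearest integer: Arden 2, Brisco 1, Carrow 3 (total 6).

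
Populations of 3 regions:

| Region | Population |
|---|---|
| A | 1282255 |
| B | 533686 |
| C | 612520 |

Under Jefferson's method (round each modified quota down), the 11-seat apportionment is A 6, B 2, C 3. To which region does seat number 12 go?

A

Priority for the next seat is population ÷ (current seats + 1).
Priorities: A 183179.286, B 177895.333, C 153130.000.
Highest priority: A.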